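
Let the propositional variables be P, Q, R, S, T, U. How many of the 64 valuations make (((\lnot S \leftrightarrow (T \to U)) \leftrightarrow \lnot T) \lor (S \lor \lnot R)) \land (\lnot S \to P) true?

46

Initial set: {T ((((\lnot S \leftrightarrow (T \to U)) \leftrightarrow \lnot T) \lor (S \lor \lnot R)) \land (\lnot S \to P))}.
T ((((\lnot S \leftrightarrow (T \to U)) \leftrightarrow \lnot T) \lor (S \lor \lnot R)) \land (\lnot S \to P)): α-rule — add T (((\lnot S \leftrightarrow (T \to U)) \leftrightarrow \lnot T) \lor (S \lor \lnot R)), T (\lnot S \to P).
T (((\lnot S \leftrightarrow (T \to U)) \leftrightarrow \lnot T) \lor (S \lor \lnot R)): β-rule — branch into T ((\lnot S \leftrightarrow (T \to U)) \leftrightarrow \lnot T)  //  T (S \lor \lnot R).
  branch 1 (add T ((\lnot S \leftrightarrow (T \to U)) \leftrightarrow \lnot T)):
    T (\lnot S \to P): β-rule — branch into F \lnot S  //  T P.
      branch 1.1 (add F \lnot S):
        T ((\lnot S \leftrightarrow (T \to U)) \leftrightarrow \lnot T): β-rule — branch into T (\lnot S \leftrightarrow (T \to U)), T \lnot T  //  F (\lnot S \leftrightarrow (T \to U)), F \lnot T.
          branch 1.1.1 (add T (\lnot S \leftrightarrow (T \to U)), T \lnot T):
            T (\lnot S \leftrightarrow (T \to U)): β-rule — branch into T \lnot S, T (T \to U)  //  F \lnot S, F (T \to U).
              branch 1.1.1.1 (add T \lnot S, T (T \to U)):
                × closes — contains both S and \lnot S.
              branch 1.1.1.2 (add F \lnot S, F (T \to U)):
                F (T \to U): α-rule — add T T, F U.
                × closes — contains both T and \lnot T.
          branch 1.1.2 (add F (\lnot S \leftrightarrow (T \to U)), F \lnot T):
            F (\lnot S \leftrightarrow (T \to U)): β-rule — branch into T \lnot S, F (T \to U)  //  F \lnot S, T (T \to U).
              branch 1.1.2.1 (add T \lnot S, F (T \to U)):
                × closes — contains both S and \lnot S.
              branch 1.1.2.2 (add F \lnot S, T (T \to U)):
                T (T \to U): β-rule — branch into F T  //  T U.
                  branch 1.1.2.2.1 (add F T):
                    × closes — contains both T and \lnot T.
                  branch 1.1.2.2.2 (add T U):
                    ○ open, literals {S=1, T=1, U=1}.
      branch 1.2 (add T P):
        T ((\lnot S \leftrightarrow (T \to U)) \leftrightarrow \lnot T): β-rule — branch into T (\lnot S \leftrightarrow (T \to U)), T \lnot T  //  F (\lnot S \leftrightarrow (T \to U)), F \lnot T.
          branch 1.2.1 (add T (\lnot S \leftrightarrow (T \to U)), T \lnot T):
            T (\lnot S \leftrightarrow (T \to U)): β-rule — branch into T \lnot S, T (T \to U)  //  F \lnot S, F (T \to U).
              branch 1.2.1.1 (add T \lnot S, T (T \to U)):
                T (T \to U): β-rule — branch into F T  //  T U.
                  branch 1.2.1.1.1 (add F T):
                    ○ open, literals {P=1, S=0, T=0}.
                  branch 1.2.1.1.2 (add T U):
                    ○ open, literals {P=1, S=0, T=0, U=1}.
              branch 1.2.1.2 (add F \lnot S, F (T \to U)):
                F (T \to U): α-rule — add T T, F U.
                × closes — contains both T and \lnot T.
          branch 1.2.2 (add F (\lnot S \leftrightarrow (T \to U)), F \lnot T):
            F (\lnot S \leftrightarrow (T \to U)): β-rule — branch into T \lnot S, F (T \to U)  //  F \lnot S, T (T \to U).
              branch 1.2.2.1 (add T \lnot S, F (T \to U)):
                F (T \to U): α-rule — add T T, F U.
                ○ open, literals {P=1, S=0, T=1, U=0}.
              branch 1.2.2.2 (add F \lnot S, T (T \to U)):
                T (T \to U): β-rule — branch into F T  //  T U.
                  branch 1.2.2.2.1 (add F T):
                    × closes — contains both T and \lnot T.
                  branch 1.2.2.2.2 (add T U):
                    ○ open, literals {P=1, S=1, T=1, U=1}.
  branch 2 (add T (S \lor \lnot R)):
    T (\lnot S \to P): β-rule — branch into F \lnot S  //  T P.
      branch 2.1 (add F \lnot S):
        T (S \lor \lnot R): β-rule — branch into T S  //  T \lnot R.
          branch 2.1.1 (add T S):
            ○ open, literals {S=1}.
          branch 2.1.2 (add T \lnot R):
            ○ open, literals {R=0, S=1}.
      branch 2.2 (add T P):
        T (S \lor \lnot R): β-rule — branch into T S  //  T \lnot R.
          branch 2.2.1 (add T S):
            ○ open, literals {P=1, S=1}.
          branch 2.2.2 (add T \lnot R):
            ○ open, literals {P=1, R=0}.
6 branches closed, 9 open.
Each open branch fixes some atoms; the unmentioned ones are free. Counting distinct full assignments: branch {S=1, T=1, U=1} (P, Q, R) contributes 8 new; branch {P=1, S=0, T=0} (Q, R, U) contributes 8 new; branch {P=1, S=0, T=0, U=1} (Q, R) contributes 0 new; branch {P=1, S=0, T=1, U=0} (Q, R) contributes 4 new; branch {P=1, S=1, T=1, U=1} (Q, R) contributes 0 new; branch {S=1} (P, Q, R, T, U) contributes 24 new; branch {R=0, S=1} (P, Q, T, U) contributes 0 new; branch {P=1, S=1} (Q, R, T, U) contributes 0 new; branch {P=1, R=0} (Q, S, T, U) contributes 2 new. Total: 46.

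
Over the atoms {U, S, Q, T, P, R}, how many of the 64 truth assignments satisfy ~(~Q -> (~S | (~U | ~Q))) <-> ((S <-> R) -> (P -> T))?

8

Initial set: {(~(~Q -> (~S | (~U | ~Q))) <-> ((S <-> R) -> (P -> T)))}.
(~(~Q -> (~S | (~U | ~Q))) <-> ((S <-> R) -> (P -> T))): β-rule — branch into ~(~Q -> (~S | (~U | ~Q))), ((S <-> R) -> (P -> T))  //  ~~(~Q -> (~S | (~U | ~Q))), ~((S <-> R) -> (P -> T)).
  branch 1 (add ~(~Q -> (~S | (~U | ~Q))), ((S <-> R) -> (P -> T))):
    ~(~Q -> (~S | (~U | ~Q))): α-rule — add ~Q, ~(~S | (~U | ~Q)).
    ~(~S | (~U | ~Q)): α-rule — add ~~S, ~(~U | ~Q).
    ~(~U | ~Q): α-rule — add ~~U, ~~Q.
    × closes — contains both Q and ~Q.
  branch 2 (add ~~(~Q -> (~S | (~U | ~Q))), ~((S <-> R) -> (P -> T))):
    ~((S <-> R) -> (P -> T)): α-rule — add (S <-> R), ~(P -> T).
    ~(P -> T): α-rule — add P, ~T.
    ~~(~Q -> (~S | (~U | ~Q))): β-rule — branch into ~~Q  //  (~S | (~U | ~Q)).
      branch 2.1 (add ~~Q):
        (S <-> R): β-rule — branch into S, R  //  ~S, ~R.
          branch 2.1.1 (add S, R):
            ○ open, literals {P=1, Q=1, R=1, S=1, T=0}.
          branch 2.1.2 (add ~S, ~R):
            ○ open, literals {P=1, Q=1, R=0, S=0, T=0}.
      branch 2.2 (add (~S | (~U | ~Q))):
        (S <-> R): β-rule — branch into S, R  //  ~S, ~R.
          branch 2.2.1 (add S, R):
            (~S | (~U | ~Q)): β-rule — branch into ~S  //  (~U | ~Q).
              branch 2.2.1.1 (add ~S):
                × closes — contains both S and ~S.
              branch 2.2.1.2 (add (~U | ~Q)):
                (~U | ~Q): β-rule — branch into ~U  //  ~Q.
                  branch 2.2.1.2.1 (add ~U):
                    ○ open, literals {P=1, R=1, S=1, T=0, U=0}.
                  branch 2.2.1.2.2 (add ~Q):
                    ○ open, literals {P=1, Q=0, R=1, S=1, T=0}.
          branch 2.2.2 (add ~S, ~R):
            (~S | (~U | ~Q)): β-rule — branch into ~S  //  (~U | ~Q).
              branch 2.2.2.1 (add ~S):
                ○ open, literals {P=1, R=0, S=0, T=0}.
              branch 2.2.2.2 (add (~U | ~Q)):
                (~U | ~Q): β-rule — branch into ~U  //  ~Q.
                  branch 2.2.2.2.1 (add ~U):
                    ○ open, literals {P=1, R=0, S=0, T=0, U=0}.
                  branch 2.2.2.2.2 (add ~Q):
                    ○ open, literals {P=1, Q=0, R=0, S=0, T=0}.
2 branches closed, 7 open.
Each open branch fixes some atoms; the unmentioned ones are free. Counting distinct full assignments: branch {P=1, Q=1, R=1, S=1, T=0} (U) contributes 2 new; branch {P=1, Q=1, R=0, S=0, T=0} (U) contributes 2 new; branch {P=1, R=1, S=1, T=0, U=0} (Q) contributes 1 new; branch {P=1, Q=0, R=1, S=1, T=0} (U) contributes 1 new; branch {P=1, R=0, S=0, T=0} (U, Q) contributes 2 new; branch {P=1, R=0, S=0, T=0, U=0} (Q) contributes 0 new; branch {P=1, Q=0, R=0, S=0, T=0} (U) contributes 0 new. Total: 8.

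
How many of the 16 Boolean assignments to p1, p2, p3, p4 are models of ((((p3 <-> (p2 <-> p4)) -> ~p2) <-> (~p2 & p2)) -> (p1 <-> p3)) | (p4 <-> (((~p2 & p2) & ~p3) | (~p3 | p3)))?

Initial set: {(((((p3 <-> (p2 <-> p4)) -> ~p2) <-> (~p2 & p2)) -> (p1 <-> p3)) | (p4 <-> (((~p2 & p2) & ~p3) | (~p3 | p3))))}.
(((((p3 <-> (p2 <-> p4)) -> ~p2) <-> (~p2 & p2)) -> (p1 <-> p3)) | (p4 <-> (((~p2 & p2) & ~p3) | (~p3 | p3)))): β-rule — branch into ((((p3 <-> (p2 <-> p4)) -> ~p2) <-> (~p2 & p2)) -> (p1 <-> p3))  //  (p4 <-> (((~p2 & p2) & ~p3) | (~p3 | p3))).
  branch 1 (add ((((p3 <-> (p2 <-> p4)) -> ~p2) <-> (~p2 & p2)) -> (p1 <-> p3))):
    ((((p3 <-> (p2 <-> p4)) -> ~p2) <-> (~p2 & p2)) -> (p1 <-> p3)): β-rule — branch into ~(((p3 <-> (p2 <-> p4)) -> ~p2) <-> (~p2 & p2))  //  (p1 <-> p3).
      branch 1.1 (add ~(((p3 <-> (p2 <-> p4)) -> ~p2) <-> (~p2 & p2))):
        ~(((p3 <-> (p2 <-> p4)) -> ~p2) <-> (~p2 & p2)): β-rule — branch into ((p3 <-> (p2 <-> p4)) -> ~p2), ~(~p2 & p2)  //  ~((p3 <-> (p2 <-> p4)) -> ~p2), (~p2 & p2).
          branch 1.1.1 (add ((p3 <-> (p2 <-> p4)) -> ~p2), ~(~p2 & p2)):
            ((p3 <-> (p2 <-> p4)) -> ~p2): β-rule — branch into ~(p3 <-> (p2 <-> p4))  //  ~p2.
              branch 1.1.1.1 (add ~(p3 <-> (p2 <-> p4))):
                ~(~p2 & p2): β-rule — branch into ~~p2  //  ~p2.
                  branch 1.1.1.1.1 (add ~~p2):
                    ~(p3 <-> (p2 <-> p4)): β-rule — branch into p3, ~(p2 <-> p4)  //  ~p3, (p2 <-> p4).
                      branch 1.1.1.1.1.1 (add p3, ~(p2 <-> p4)):
                        ~(p2 <-> p4): β-rule — branch into p2, ~p4  //  ~p2, p4.
                          branch 1.1.1.1.1.1.1 (add p2, ~p4):
                            ○ open, literals {p2=T, p3=T, p4=F}.
                          branch 1.1.1.1.1.1.2 (add ~p2, p4):
                            × closes — contains both p2 and ~p2.
                      branch 1.1.1.1.1.2 (add ~p3, (p2 <-> p4)):
                        (p2 <-> p4): β-rule — branch into p2, p4  //  ~p2, ~p4.
                          branch 1.1.1.1.1.2.1 (add p2, p4):
                            ○ open, literals {p2=T, p3=F, p4=T}.
                          branch 1.1.1.1.1.2.2 (add ~p2, ~p4):
                            × closes — contains both p2 and ~p2.
                  branch 1.1.1.1.2 (add ~p2):
                    ~(p3 <-> (p2 <-> p4)): β-rule — branch into p3, ~(p2 <-> p4)  //  ~p3, (p2 <-> p4).
                      branch 1.1.1.1.2.1 (add p3, ~(p2 <-> p4)):
                        ~(p2 <-> p4): β-rule — branch into p2, ~p4  //  ~p2, p4.
                          branch 1.1.1.1.2.1.1 (add p2, ~p4):
                            × closes — contains both p2 and ~p2.
                          branch 1.1.1.1.2.1.2 (add ~p2, p4):
                            ○ open, literals {p2=F, p3=T, p4=T}.
                      branch 1.1.1.1.2.2 (add ~p3, (p2 <-> p4)):
                        (p2 <-> p4): β-rule — branch into p2, p4  //  ~p2, ~p4.
                          branch 1.1.1.1.2.2.1 (add p2, p4):
                            × closes — contains both p2 and ~p2.
                          branch 1.1.1.1.2.2.2 (add ~p2, ~p4):
                            ○ open, literals {p2=F, p3=F, p4=F}.
              branch 1.1.1.2 (add ~p2):
                ~(~p2 & p2): β-rule — branch into ~~p2  //  ~p2.
                  branch 1.1.1.2.1 (add ~~p2):
                    × closes — contains both p2 and ~p2.
                  branch 1.1.1.2.2 (add ~p2):
                    ○ open, literals {p2=F}.
          branch 1.1.2 (add ~((p3 <-> (p2 <-> p4)) -> ~p2), (~p2 & p2)):
            ~((p3 <-> (p2 <-> p4)) -> ~p2): α-rule — add (p3 <-> (p2 <-> p4)), ~~p2.
            (~p2 & p2): α-rule — add ~p2, p2.
            × closes — contains both p2 and ~p2.
      branch 1.2 (add (p1 <-> p3)):
        (p1 <-> p3): β-rule — branch into p1, p3  //  ~p1, ~p3.
          branch 1.2.1 (add p1, p3):
            ○ open, literals {p1=T, p3=T}.
          branch 1.2.2 (add ~p1, ~p3):
            ○ open, literals {p1=F, p3=F}.
  branch 2 (add (p4 <-> (((~p2 & p2) & ~p3) | (~p3 | p3)))):
    (p4 <-> (((~p2 & p2) & ~p3) | (~p3 | p3))): β-rule — branch into p4, (((~p2 & p2) & ~p3) | (~p3 | p3))  //  ~p4, ~(((~p2 & p2) & ~p3) | (~p3 | p3)).
      branch 2.1 (add p4, (((~p2 & p2) & ~p3) | (~p3 | p3))):
        (((~p2 & p2) & ~p3) | (~p3 | p3)): β-rule — branch into ((~p2 & p2) & ~p3)  //  (~p3 | p3).
          branch 2.1.1 (add ((~p2 & p2) & ~p3)):
            ((~p2 & p2) & ~p3): α-rule — add (~p2 & p2), ~p3.
            (~p2 & p2): α-rule — add ~p2, p2.
            × closes — contains both p2 and ~p2.
          branch 2.1.2 (add (~p3 | p3)):
            (~p3 | p3): β-rule — branch into ~p3  //  p3.
              branch 2.1.2.1 (add ~p3):
                ○ open, literals {p3=F, p4=T}.
              branch 2.1.2.2 (add p3):
                ○ open, literals {p3=T, p4=T}.
      branch 2.2 (add ~p4, ~(((~p2 & p2) & ~p3) | (~p3 | p3))):
        ~(((~p2 & p2) & ~p3) | (~p3 | p3)): α-rule — add ~((~p2 & p2) & ~p3), ~(~p3 | p3).
        ~(~p3 | p3): α-rule — add ~~p3, ~p3.
        × closes — contains both p3 and ~p3.
8 branches closed, 9 open.
Each open branch fixes some atoms; the unmentioned ones are free. Counting distinct full assignments: branch {p2=T, p3=T, p4=F} (p1) contributes 2 new; branch {p2=T, p3=F, p4=T} (p1) contributes 2 new; branch {p2=F, p3=T, p4=T} (p1) contributes 2 new; branch {p2=F, p3=F, p4=F} (p1) contributes 2 new; branch {p2=F} (p1, p3, p4) contributes 4 new; branch {p1=T, p3=T} (p2, p4) contributes 1 new; branch {p1=F, p3=F} (p2, p4) contributes 1 new; branch {p3=F, p4=T} (p1, p2) contributes 0 new; branch {p3=T, p4=T} (p1, p2) contributes 1 new. Total: 15.

15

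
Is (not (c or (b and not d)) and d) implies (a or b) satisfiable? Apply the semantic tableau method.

Initial set: {T ((not (c or (b and not d)) and d) implies (a or b))}.
T ((not (c or (b and not d)) and d) implies (a or b)): β-rule — branch into F (not (c or (b and not d)) and d)  //  T (a or b).
  branch 1 (add F (not (c or (b and not d)) and d)):
    F (not (c or (b and not d)) and d): β-rule — branch into F not (c or (b and not d))  //  F d.
      branch 1.1 (add F not (c or (b and not d))):
        F not (c or (b and not d)): β-rule — branch into T c  //  T (b and not d).
          branch 1.1.1 (add T c):
            ○ open, literals {c=1}.
          branch 1.1.2 (add T (b and not d)):
            T (b and not d): α-rule — add T b, T not d.
            ○ open, literals {b=1, d=0}.
      branch 1.2 (add F d):
        ○ open, literals {d=0}.
  branch 2 (add T (a or b)):
    T (a or b): β-rule — branch into T a  //  T b.
      branch 2.1 (add T a):
        ○ open, literals {a=1}.
      branch 2.2 (add T b):
        ○ open, literals {b=1}.
0 branches closed, 5 open.
An open branch gives a satisfying assignment: c=1.

Satisfiable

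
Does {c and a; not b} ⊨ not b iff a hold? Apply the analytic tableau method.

Initial set: {(c and a); not b; not (not b iff a)}.
(c and a): α-rule — add c, a.
not (not b iff a): β-rule — branch into not b, not a  //  not not b, a.
  branch 1 (add not b, not a):
    × closes — contains both a and not a.
  branch 2 (add not not b, a):
    × closes — contains both b and not b.
All 2 branches close.
Every branch closed, so the premises entail the conclusion.

Yes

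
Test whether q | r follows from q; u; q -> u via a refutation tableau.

Yes

Initial set: {q; u; (q -> u); ~(q | r)}.
~(q | r): α-rule — add ~q, ~r.
× closes — contains both q and ~q.
All 1 branch closes.
Every branch closed, so the premises entail the conclusion.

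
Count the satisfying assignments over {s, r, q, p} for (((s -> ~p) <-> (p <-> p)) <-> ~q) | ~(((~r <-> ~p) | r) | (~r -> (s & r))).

10

Initial set: {T ((((s -> ~p) <-> (p <-> p)) <-> ~q) | ~(((~r <-> ~p) | r) | (~r -> (s & r))))}.
T ((((s -> ~p) <-> (p <-> p)) <-> ~q) | ~(((~r <-> ~p) | r) | (~r -> (s & r)))): β-rule — branch into T (((s -> ~p) <-> (p <-> p)) <-> ~q)  //  T ~(((~r <-> ~p) | r) | (~r -> (s & r))).
  branch 1 (add T (((s -> ~p) <-> (p <-> p)) <-> ~q)):
    T (((s -> ~p) <-> (p <-> p)) <-> ~q): β-rule — branch into T ((s -> ~p) <-> (p <-> p)), T ~q  //  F ((s -> ~p) <-> (p <-> p)), F ~q.
      branch 1.1 (add T ((s -> ~p) <-> (p <-> p)), T ~q):
        T ((s -> ~p) <-> (p <-> p)): β-rule — branch into T (s -> ~p), T (p <-> p)  //  F (s -> ~p), F (p <-> p).
          branch 1.1.1 (add T (s -> ~p), T (p <-> p)):
            T (s -> ~p): β-rule — branch into F s  //  T ~p.
              branch 1.1.1.1 (add F s):
                T (p <-> p): β-rule — branch into T p, T p  //  F p, F p.
                  branch 1.1.1.1.1 (add T p, T p):
                    ○ open, literals {p=T, q=F, s=F}.
                  branch 1.1.1.1.2 (add F p, F p):
                    ○ open, literals {p=F, q=F, s=F}.
              branch 1.1.1.2 (add T ~p):
                T (p <-> p): β-rule — branch into T p, T p  //  F p, F p.
                  branch 1.1.1.2.1 (add T p, T p):
                    × closes — contains both p and ~p.
                  branch 1.1.1.2.2 (add F p, F p):
                    ○ open, literals {p=F, q=F}.
          branch 1.1.2 (add F (s -> ~p), F (p <-> p)):
            F (s -> ~p): α-rule — add T s, F ~p.
            F (p <-> p): β-rule — branch into T p, F p  //  F p, T p.
              branch 1.1.2.1 (add T p, F p):
                × closes — contains both p and ~p.
              branch 1.1.2.2 (add F p, T p):
                × closes — contains both p and ~p.
      branch 1.2 (add F ((s -> ~p) <-> (p <-> p)), F ~q):
        F ((s -> ~p) <-> (p <-> p)): β-rule — branch into T (s -> ~p), F (p <-> p)  //  F (s -> ~p), T (p <-> p).
          branch 1.2.1 (add T (s -> ~p), F (p <-> p)):
            T (s -> ~p): β-rule — branch into F s  //  T ~p.
              branch 1.2.1.1 (add F s):
                F (p <-> p): β-rule — branch into T p, F p  //  F p, T p.
                  branch 1.2.1.1.1 (add T p, F p):
                    × closes — contains both p and ~p.
                  branch 1.2.1.1.2 (add F p, T p):
                    × closes — contains both p and ~p.
              branch 1.2.1.2 (add T ~p):
                F (p <-> p): β-rule — branch into T p, F p  //  F p, T p.
                  branch 1.2.1.2.1 (add T p, F p):
                    × closes — contains both p and ~p.
                  branch 1.2.1.2.2 (add F p, T p):
                    × closes — contains both p and ~p.
          branch 1.2.2 (add F (s -> ~p), T (p <-> p)):
            F (s -> ~p): α-rule — add T s, F ~p.
            T (p <-> p): β-rule — branch into T p, T p  //  F p, F p.
              branch 1.2.2.1 (add T p, T p):
                ○ open, literals {p=T, q=T, s=T}.
              branch 1.2.2.2 (add F p, F p):
                × closes — contains both p and ~p.
  branch 2 (add T ~(((~r <-> ~p) | r) | (~r -> (s & r)))):
    T ~(((~r <-> ~p) | r) | (~r -> (s & r))): α-rule — add F ((~r <-> ~p) | r), F (~r -> (s & r)).
    F ((~r <-> ~p) | r): α-rule — add F (~r <-> ~p), F r.
    F (~r -> (s & r)): α-rule — add T ~r, F (s & r).
    F (~r <-> ~p): β-rule — branch into T ~r, F ~p  //  F ~r, T ~p.
      branch 2.1 (add T ~r, F ~p):
        F (s & r): β-rule — branch into F s  //  F r.
          branch 2.1.1 (add F s):
            ○ open, literals {p=T, r=F, s=F}.
          branch 2.1.2 (add F r):
            ○ open, literals {p=T, r=F}.
      branch 2.2 (add F ~r, T ~p):
        × closes — contains both r and ~r.
9 branches closed, 6 open.
Each open branch fixes some atoms; the unmentioned ones are free. Counting distinct full assignments: branch {p=T, q=F, s=F} (r) contributes 2 new; branch {p=F, q=F, s=F} (r) contributes 2 new; branch {p=F, q=F} (s, r) contributes 2 new; branch {p=T, q=T, s=T} (r) contributes 2 new; branch {p=T, r=F, s=F} (q) contributes 1 new; branch {p=T, r=F} (s, q) contributes 1 new. Total: 10.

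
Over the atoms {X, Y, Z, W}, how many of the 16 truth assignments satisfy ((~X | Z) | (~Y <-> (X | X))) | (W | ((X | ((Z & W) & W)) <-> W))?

Initial set: {(((~X | Z) | (~Y <-> (X | X))) | (W | ((X | ((Z & W) & W)) <-> W)))}.
(((~X | Z) | (~Y <-> (X | X))) | (W | ((X | ((Z & W) & W)) <-> W))): β-rule — branch into ((~X | Z) | (~Y <-> (X | X)))  //  (W | ((X | ((Z & W) & W)) <-> W)).
  branch 1 (add ((~X | Z) | (~Y <-> (X | X)))):
    ((~X | Z) | (~Y <-> (X | X))): β-rule — branch into (~X | Z)  //  (~Y <-> (X | X)).
      branch 1.1 (add (~X | Z)):
        (~X | Z): β-rule — branch into ~X  //  Z.
          branch 1.1.1 (add ~X):
            ○ open, literals {X=false}.
          branch 1.1.2 (add Z):
            ○ open, literals {Z=true}.
      branch 1.2 (add (~Y <-> (X | X))):
        (~Y <-> (X | X)): β-rule — branch into ~Y, (X | X)  //  ~~Y, ~(X | X).
          branch 1.2.1 (add ~Y, (X | X)):
            (X | X): β-rule — branch into X  //  X.
              branch 1.2.1.1 (add X):
                ○ open, literals {X=true, Y=false}.
              branch 1.2.1.2 (add X):
                ○ open, literals {X=true, Y=false}.
          branch 1.2.2 (add ~~Y, ~(X | X)):
            ~(X | X): α-rule — add ~X, ~X.
            ○ open, literals {X=false, Y=true}.
  branch 2 (add (W | ((X | ((Z & W) & W)) <-> W))):
    (W | ((X | ((Z & W) & W)) <-> W)): β-rule — branch into W  //  ((X | ((Z & W) & W)) <-> W).
      branch 2.1 (add W):
        ○ open, literals {W=true}.
      branch 2.2 (add ((X | ((Z & W) & W)) <-> W)):
        ((X | ((Z & W) & W)) <-> W): β-rule — branch into (X | ((Z & W) & W)), W  //  ~(X | ((Z & W) & W)), ~W.
          branch 2.2.1 (add (X | ((Z & W) & W)), W):
            (X | ((Z & W) & W)): β-rule — branch into X  //  ((Z & W) & W).
              branch 2.2.1.1 (add X):
                ○ open, literals {W=true, X=true}.
              branch 2.2.1.2 (add ((Z & W) & W)):
                ((Z & W) & W): α-rule — add (Z & W), W.
                (Z & W): α-rule — add Z, W.
                ○ open, literals {W=true, Z=true}.
          branch 2.2.2 (add ~(X | ((Z & W) & W)), ~W):
            ~(X | ((Z & W) & W)): α-rule — add ~X, ~((Z & W) & W).
            ~((Z & W) & W): β-rule — branch into ~(Z & W)  //  ~W.
              branch 2.2.2.1 (add ~(Z & W)):
                ~(Z & W): β-rule — branch into ~Z  //  ~W.
                  branch 2.2.2.1.1 (add ~Z):
                    ○ open, literals {W=false, X=false, Z=false}.
                  branch 2.2.2.1.2 (add ~W):
                    ○ open, literals {W=false, X=false}.
              branch 2.2.2.2 (add ~W):
                ○ open, literals {W=false, X=false}.
0 branches closed, 11 open.
Each open branch fixes some atoms; the unmentioned ones are free. Counting distinct full assignments: branch {X=false} (Y, Z, W) contributes 8 new; branch {Z=true} (X, Y, W) contributes 4 new; branch {X=true, Y=false} (Z, W) contributes 2 new; branch {X=true, Y=false} (Z, W) contributes 0 new; branch {X=false, Y=true} (Z, W) contributes 0 new; branch {W=true} (X, Y, Z) contributes 1 new; branch {W=true, X=true} (Y, Z) contributes 0 new; branch {W=true, Z=true} (X, Y) contributes 0 new; branch {W=false, X=false, Z=false} (Y) contributes 0 new; branch {W=false, X=false} (Y, Z) contributes 0 new; branch {W=false, X=false} (Y, Z) contributes 0 new. Total: 15.

15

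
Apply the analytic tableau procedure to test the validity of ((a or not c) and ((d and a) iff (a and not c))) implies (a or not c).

Assume the negation and expand:
Initial set: {F (((a or not c) and ((d and a) iff (a and not c))) implies (a or not c))}.
F (((a or not c) and ((d and a) iff (a and not c))) implies (a or not c)): α-rule — add T ((a or not c) and ((d and a) iff (a and not c))), F (a or not c).
T ((a or not c) and ((d and a) iff (a and not c))): α-rule — add T (a or not c), T ((d and a) iff (a and not c)).
F (a or not c): α-rule — add F a, F not c.
T (a or not c): β-rule — branch into T a  //  T not c.
  branch 1 (add T a):
    × closes — contains both a and not a.
  branch 2 (add T not c):
    × closes — contains both c and not c.
All 2 branches close.
Every branch closed, so the negation is unsatisfiable and the formula is valid.

Valid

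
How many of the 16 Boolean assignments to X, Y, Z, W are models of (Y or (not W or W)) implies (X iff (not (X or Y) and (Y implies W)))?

Initial set: {T ((Y or (not W or W)) implies (X iff (not (X or Y) and (Y implies W))))}.
T ((Y or (not W or W)) implies (X iff (not (X or Y) and (Y implies W)))): β-rule — branch into F (Y or (not W or W))  //  T (X iff (not (X or Y) and (Y implies W))).
  branch 1 (add F (Y or (not W or W))):
    F (Y or (not W or W)): α-rule — add F Y, F (not W or W).
    F (not W or W): α-rule — add F not W, F W.
    × closes — contains both W and not W.
  branch 2 (add T (X iff (not (X or Y) and (Y implies W)))):
    T (X iff (not (X or Y) and (Y implies W))): β-rule — branch into T X, T (not (X or Y) and (Y implies W))  //  F X, F (not (X or Y) and (Y implies W)).
      branch 2.1 (add T X, T (not (X or Y) and (Y implies W))):
        T (not (X or Y) and (Y implies W)): α-rule — add T not (X or Y), T (Y implies W).
        T not (X or Y): α-rule — add F X, F Y.
        × closes — contains both X and not X.
      branch 2.2 (add F X, F (not (X or Y) and (Y implies W))):
        F (not (X or Y) and (Y implies W)): β-rule — branch into F not (X or Y)  //  F (Y implies W).
          branch 2.2.1 (add F not (X or Y)):
            F not (X or Y): β-rule — branch into T X  //  T Y.
              branch 2.2.1.1 (add T X):
                × closes — contains both X and not X.
              branch 2.2.1.2 (add T Y):
                ○ open, literals {X=F, Y=T}.
          branch 2.2.2 (add F (Y implies W)):
            F (Y implies W): α-rule — add T Y, F W.
            ○ open, literals {W=F, X=F, Y=T}.
3 branches closed, 2 open.
Each open branch fixes some atoms; the unmentioned ones are free. Counting distinct full assignments: branch {X=F, Y=T} (Z, W) contributes 4 new; branch {W=F, X=F, Y=T} (Z) contributes 0 new. Total: 4.

4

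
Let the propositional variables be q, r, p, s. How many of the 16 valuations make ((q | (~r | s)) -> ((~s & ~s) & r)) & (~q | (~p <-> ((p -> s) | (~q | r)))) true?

3

Initial set: {(((q | (~r | s)) -> ((~s & ~s) & r)) & (~q | (~p <-> ((p -> s) | (~q | r)))))}.
(((q | (~r | s)) -> ((~s & ~s) & r)) & (~q | (~p <-> ((p -> s) | (~q | r))))): α-rule — add ((q | (~r | s)) -> ((~s & ~s) & r)), (~q | (~p <-> ((p -> s) | (~q | r)))).
((q | (~r | s)) -> ((~s & ~s) & r)): β-rule — branch into ~(q | (~r | s))  //  ((~s & ~s) & r).
  branch 1 (add ~(q | (~r | s))):
    ~(q | (~r | s)): α-rule — add ~q, ~(~r | s).
    ~(~r | s): α-rule — add ~~r, ~s.
    (~q | (~p <-> ((p -> s) | (~q | r)))): β-rule — branch into ~q  //  (~p <-> ((p -> s) | (~q | r))).
      branch 1.1 (add ~q):
        ○ open, literals {q=F, r=T, s=F}.
      branch 1.2 (add (~p <-> ((p -> s) | (~q | r)))):
        (~p <-> ((p -> s) | (~q | r))): β-rule — branch into ~p, ((p -> s) | (~q | r))  //  ~~p, ~((p -> s) | (~q | r)).
          branch 1.2.1 (add ~p, ((p -> s) | (~q | r))):
            ((p -> s) | (~q | r)): β-rule — branch into (p -> s)  //  (~q | r).
              branch 1.2.1.1 (add (p -> s)):
                (p -> s): β-rule — branch into ~p  //  s.
                  branch 1.2.1.1.1 (add ~p):
                    ○ open, literals {p=F, q=F, r=T, s=F}.
                  branch 1.2.1.1.2 (add s):
                    × closes — contains both s and ~s.
              branch 1.2.1.2 (add (~q | r)):
                (~q | r): β-rule — branch into ~q  //  r.
                  branch 1.2.1.2.1 (add ~q):
                    ○ open, literals {p=F, q=F, r=T, s=F}.
                  branch 1.2.1.2.2 (add r):
                    ○ open, literals {p=F, q=F, r=T, s=F}.
          branch 1.2.2 (add ~~p, ~((p -> s) | (~q | r))):
            ~((p -> s) | (~q | r)): α-rule — add ~(p -> s), ~(~q | r).
            ~(p -> s): α-rule — add p, ~s.
            ~(~q | r): α-rule — add ~~q, ~r.
            × closes — contains both q and ~q.
  branch 2 (add ((~s & ~s) & r)):
    ((~s & ~s) & r): α-rule — add (~s & ~s), r.
    (~s & ~s): α-rule — add ~s, ~s.
    (~q | (~p <-> ((p -> s) | (~q | r)))): β-rule — branch into ~q  //  (~p <-> ((p -> s) | (~q | r))).
      branch 2.1 (add ~q):
        ○ open, literals {q=F, r=T, s=F}.
      branch 2.2 (add (~p <-> ((p -> s) | (~q | r)))):
        (~p <-> ((p -> s) | (~q | r))): β-rule — branch into ~p, ((p -> s) | (~q | r))  //  ~~p, ~((p -> s) | (~q | r)).
          branch 2.2.1 (add ~p, ((p -> s) | (~q | r))):
            ((p -> s) | (~q | r)): β-rule — branch into (p -> s)  //  (~q | r).
              branch 2.2.1.1 (add (p -> s)):
                (p -> s): β-rule — branch into ~p  //  s.
                  branch 2.2.1.1.1 (add ~p):
                    ○ open, literals {p=F, r=T, s=F}.
                  branch 2.2.1.1.2 (add s):
                    × closes — contains both s and ~s.
              branch 2.2.1.2 (add (~q | r)):
                (~q | r): β-rule — branch into ~q  //  r.
                  branch 2.2.1.2.1 (add ~q):
                    ○ open, literals {p=F, q=F, r=T, s=F}.
                  branch 2.2.1.2.2 (add r):
                    ○ open, literals {p=F, r=T, s=F}.
          branch 2.2.2 (add ~~p, ~((p -> s) | (~q | r))):
            ~((p -> s) | (~q | r)): α-rule — add ~(p -> s), ~(~q | r).
            ~(p -> s): α-rule — add p, ~s.
            ~(~q | r): α-rule — add ~~q, ~r.
            × closes — contains both r and ~r.
4 branches closed, 8 open.
Each open branch fixes some atoms; the unmentioned ones are free. Counting distinct full assignments: branch {q=F, r=T, s=F} (p) contributes 2 new; branch {p=F, q=F, r=T, s=F} (none free) contributes 0 new; branch {p=F, q=F, r=T, s=F} (none free) contributes 0 new; branch {p=F, q=F, r=T, s=F} (none free) contributes 0 new; branch {q=F, r=T, s=F} (p) contributes 0 new; branch {p=F, r=T, s=F} (q) contributes 1 new; branch {p=F, q=F, r=T, s=F} (none free) contributes 0 new; branch {p=F, r=T, s=F} (q) contributes 0 new. Total: 3.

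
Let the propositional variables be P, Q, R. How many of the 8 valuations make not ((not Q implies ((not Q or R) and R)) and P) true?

Initial set: {not ((not Q implies ((not Q or R) and R)) and P)}.
not ((not Q implies ((not Q or R) and R)) and P): β-rule — branch into not (not Q implies ((not Q or R) and R))  //  not P.
  branch 1 (add not (not Q implies ((not Q or R) and R))):
    not (not Q implies ((not Q or R) and R)): α-rule — add not Q, not ((not Q or R) and R).
    not ((not Q or R) and R): β-rule — branch into not (not Q or R)  //  not R.
      branch 1.1 (add not (not Q or R)):
        not (not Q or R): α-rule — add not not Q, not R.
        × closes — contains both Q and not Q.
      branch 1.2 (add not R):
        ○ open, literals {Q=F, R=F}.
  branch 2 (add not P):
    ○ open, literals {P=F}.
1 branch closed, 2 open.
Each open branch fixes some atoms; the unmentioned ones are free. Counting distinct full assignments: branch {Q=F, R=F} (P) contributes 2 new; branch {P=F} (Q, R) contributes 3 new. Total: 5.

5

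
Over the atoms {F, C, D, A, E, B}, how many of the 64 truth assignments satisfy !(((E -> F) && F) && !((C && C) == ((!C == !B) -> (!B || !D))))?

44

Initial set: {!(((E -> F) && F) && !((C && C) == ((!C == !B) -> (!B || !D))))}.
!(((E -> F) && F) && !((C && C) == ((!C == !B) -> (!B || !D)))): β-rule — branch into !((E -> F) && F)  //  !!((C && C) == ((!C == !B) -> (!B || !D))).
  branch 1 (add !((E -> F) && F)):
    !((E -> F) && F): β-rule — branch into !(E -> F)  //  !F.
      branch 1.1 (add !(E -> F)):
        !(E -> F): α-rule — add E, !F.
        ○ open, literals {E=T, F=F}.
      branch 1.2 (add !F):
        ○ open, literals {F=F}.
  branch 2 (add !!((C && C) == ((!C == !B) -> (!B || !D)))):
    !!((C && C) == ((!C == !B) -> (!B || !D))): β-rule — branch into (C && C), ((!C == !B) -> (!B || !D))  //  !(C && C), !((!C == !B) -> (!B || !D)).
      branch 2.1 (add (C && C), ((!C == !B) -> (!B || !D))):
        (C && C): α-rule — add C, C.
        ((!C == !B) -> (!B || !D)): β-rule — branch into !(!C == !B)  //  (!B || !D).
          branch 2.1.1 (add !(!C == !B)):
            !(!C == !B): β-rule — branch into !C, !!B  //  !!C, !B.
              branch 2.1.1.1 (add !C, !!B):
                × closes — contains both C and !C.
              branch 2.1.1.2 (add !!C, !B):
                ○ open, literals {B=F, C=T}.
          branch 2.1.2 (add (!B || !D)):
            (!B || !D): β-rule — branch into !B  //  !D.
              branch 2.1.2.1 (add !B):
                ○ open, literals {B=F, C=T}.
              branch 2.1.2.2 (add !D):
                ○ open, literals {C=T, D=F}.
      branch 2.2 (add !(C && C), !((!C == !B) -> (!B || !D))):
        !((!C == !B) -> (!B || !D)): α-rule — add (!C == !B), !(!B || !D).
        !(!B || !D): α-rule — add !!B, !!D.
        !(C && C): β-rule — branch into !C  //  !C.
          branch 2.2.1 (add !C):
            (!C == !B): β-rule — branch into !C, !B  //  !!C, !!B.
              branch 2.2.1.1 (add !C, !B):
                × closes — contains both B and !B.
              branch 2.2.1.2 (add !!C, !!B):
                × closes — contains both C and !C.
          branch 2.2.2 (add !C):
            (!C == !B): β-rule — branch into !C, !B  //  !!C, !!B.
              branch 2.2.2.1 (add !C, !B):
                × closes — contains both B and !B.
              branch 2.2.2.2 (add !!C, !!B):
                × closes — contains both C and !C.
5 branches closed, 5 open.
Each open branch fixes some atoms; the unmentioned ones are free. Counting distinct full assignments: branch {E=T, F=F} (C, D, A, B) contributes 16 new; branch {F=F} (C, D, A, E, B) contributes 16 new; branch {B=F, C=T} (F, D, A, E) contributes 8 new; branch {B=F, C=T} (F, D, A, E) contributes 0 new; branch {C=T, D=F} (F, A, E, B) contributes 4 new. Total: 44.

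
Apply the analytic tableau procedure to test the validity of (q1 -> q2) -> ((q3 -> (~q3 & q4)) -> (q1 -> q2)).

Assume the negation and expand:
Initial set: {~((q1 -> q2) -> ((q3 -> (~q3 & q4)) -> (q1 -> q2)))}.
~((q1 -> q2) -> ((q3 -> (~q3 & q4)) -> (q1 -> q2))): α-rule — add (q1 -> q2), ~((q3 -> (~q3 & q4)) -> (q1 -> q2)).
~((q3 -> (~q3 & q4)) -> (q1 -> q2)): α-rule — add (q3 -> (~q3 & q4)), ~(q1 -> q2).
~(q1 -> q2): α-rule — add q1, ~q2.
(q1 -> q2): β-rule — branch into ~q1  //  q2.
  branch 1 (add ~q1):
    × closes — contains both q1 and ~q1.
  branch 2 (add q2):
    × closes — contains both q2 and ~q2.
All 2 branches close.
Every branch closed, so the negation is unsatisfiable and the formula is valid.

Valid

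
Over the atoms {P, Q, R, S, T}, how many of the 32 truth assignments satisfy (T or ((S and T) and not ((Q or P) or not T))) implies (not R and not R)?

24

Initial set: {((T or ((S and T) and not ((Q or P) or not T))) implies (not R and not R))}.
((T or ((S and T) and not ((Q or P) or not T))) implies (not R and not R)): β-rule — branch into not (T or ((S and T) and not ((Q or P) or not T)))  //  (not R and not R).
  branch 1 (add not (T or ((S and T) and not ((Q or P) or not T)))):
    not (T or ((S and T) and not ((Q or P) or not T))): α-rule — add not T, not ((S and T) and not ((Q or P) or not T)).
    not ((S and T) and not ((Q or P) or not T)): β-rule — branch into not (S and T)  //  not not ((Q or P) or not T).
      branch 1.1 (add not (S and T)):
        not (S and T): β-rule — branch into not S  //  not T.
          branch 1.1.1 (add not S):
            ○ open, literals {S=false, T=false}.
          branch 1.1.2 (add not T):
            ○ open, literals {T=false}.
      branch 1.2 (add not not ((Q or P) or not T)):
        not not ((Q or P) or not T): β-rule — branch into (Q or P)  //  not T.
          branch 1.2.1 (add (Q or P)):
            (Q or P): β-rule — branch into Q  //  P.
              branch 1.2.1.1 (add Q):
                ○ open, literals {Q=true, T=false}.
              branch 1.2.1.2 (add P):
                ○ open, literals {P=true, T=false}.
          branch 1.2.2 (add not T):
            ○ open, literals {T=false}.
  branch 2 (add (not R and not R)):
    (not R and not R): α-rule — add not R, not R.
    ○ open, literals {R=false}.
0 branches closed, 6 open.
Each open branch fixes some atoms; the unmentioned ones are free. Counting distinct full assignments: branch {S=false, T=false} (P, Q, R) contributes 8 new; branch {T=false} (P, Q, R, S) contributes 8 new; branch {Q=true, T=false} (P, R, S) contributes 0 new; branch {P=true, T=false} (Q, R, S) contributes 0 new; branch {T=false} (P, Q, R, S) contributes 0 new; branch {R=false} (P, Q, S, T) contributes 8 new. Total: 24.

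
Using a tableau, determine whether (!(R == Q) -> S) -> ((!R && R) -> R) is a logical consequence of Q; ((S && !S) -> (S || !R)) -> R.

Initial set: {T Q; T (((S && !S) -> (S || !R)) -> R); F ((!(R == Q) -> S) -> ((!R && R) -> R))}.
F ((!(R == Q) -> S) -> ((!R && R) -> R)): α-rule — add T (!(R == Q) -> S), F ((!R && R) -> R).
F ((!R && R) -> R): α-rule — add T (!R && R), F R.
T (!R && R): α-rule — add T !R, T R.
× closes — contains both R and !R.
All 1 branch closes.
Every branch closed, so the premises entail the conclusion.

Yes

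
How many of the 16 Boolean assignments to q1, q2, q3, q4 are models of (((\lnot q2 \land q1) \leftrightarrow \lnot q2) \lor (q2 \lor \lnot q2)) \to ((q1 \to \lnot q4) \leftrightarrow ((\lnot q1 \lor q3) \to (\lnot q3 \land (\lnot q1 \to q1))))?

4

Initial set: {((((\lnot q2 \land q1) \leftrightarrow \lnot q2) \lor (q2 \lor \lnot q2)) \to ((q1 \to \lnot q4) \leftrightarrow ((\lnot q1 \lor q3) \to (\lnot q3 \land (\lnot q1 \to q1)))))}.
((((\lnot q2 \land q1) \leftrightarrow \lnot q2) \lor (q2 \lor \lnot q2)) \to ((q1 \to \lnot q4) \leftrightarrow ((\lnot q1 \lor q3) \to (\lnot q3 \land (\lnot q1 \to q1))))): β-rule — branch into \lnot (((\lnot q2 \land q1) \leftrightarrow \lnot q2) \lor (q2 \lor \lnot q2))  //  ((q1 \to \lnot q4) \leftrightarrow ((\lnot q1 \lor q3) \to (\lnot q3 \land (\lnot q1 \to q1)))).
  branch 1 (add \lnot (((\lnot q2 \land q1) \leftrightarrow \lnot q2) \lor (q2 \lor \lnot q2))):
    \lnot (((\lnot q2 \land q1) \leftrightarrow \lnot q2) \lor (q2 \lor \lnot q2)): α-rule — add \lnot ((\lnot q2 \land q1) \leftrightarrow \lnot q2), \lnot (q2 \lor \lnot q2).
    \lnot (q2 \lor \lnot q2): α-rule — add \lnot q2, \lnot \lnot q2.
    × closes — contains both q2 and \lnot q2.
  branch 2 (add ((q1 \to \lnot q4) \leftrightarrow ((\lnot q1 \lor q3) \to (\lnot q3 \land (\lnot q1 \to q1))))):
    ((q1 \to \lnot q4) \leftrightarrow ((\lnot q1 \lor q3) \to (\lnot q3 \land (\lnot q1 \to q1)))): β-rule — branch into (q1 \to \lnot q4), ((\lnot q1 \lor q3) \to (\lnot q3 \land (\lnot q1 \to q1)))  //  \lnot (q1 \to \lnot q4), \lnot ((\lnot q1 \lor q3) \to (\lnot q3 \land (\lnot q1 \to q1))).
      branch 2.1 (add (q1 \to \lnot q4), ((\lnot q1 \lor q3) \to (\lnot q3 \land (\lnot q1 \to q1)))):
        (q1 \to \lnot q4): β-rule — branch into \lnot q1  //  \lnot q4.
          branch 2.1.1 (add \lnot q1):
            ((\lnot q1 \lor q3) \to (\lnot q3 \land (\lnot q1 \to q1))): β-rule — branch into \lnot (\lnot q1 \lor q3)  //  (\lnot q3 \land (\lnot q1 \to q1)).
              branch 2.1.1.1 (add \lnot (\lnot q1 \lor q3)):
                \lnot (\lnot q1 \lor q3): α-rule — add \lnot \lnot q1, \lnot q3.
                × closes — contains both q1 and \lnot q1.
              branch 2.1.1.2 (add (\lnot q3 \land (\lnot q1 \to q1))):
                (\lnot q3 \land (\lnot q1 \to q1)): α-rule — add \lnot q3, (\lnot q1 \to q1).
                (\lnot q1 \to q1): β-rule — branch into \lnot \lnot q1  //  q1.
                  branch 2.1.1.2.1 (add \lnot \lnot q1):
                    × closes — contains both q1 and \lnot q1.
                  branch 2.1.1.2.2 (add q1):
                    × closes — contains both q1 and \lnot q1.
          branch 2.1.2 (add \lnot q4):
            ((\lnot q1 \lor q3) \to (\lnot q3 \land (\lnot q1 \to q1))): β-rule — branch into \lnot (\lnot q1 \lor q3)  //  (\lnot q3 \land (\lnot q1 \to q1)).
              branch 2.1.2.1 (add \lnot (\lnot q1 \lor q3)):
                \lnot (\lnot q1 \lor q3): α-rule — add \lnot \lnot q1, \lnot q3.
                ○ open, literals {q1=true, q3=false, q4=false}.
              branch 2.1.2.2 (add (\lnot q3 \land (\lnot q1 \to q1))):
                (\lnot q3 \land (\lnot q1 \to q1)): α-rule — add \lnot q3, (\lnot q1 \to q1).
                (\lnot q1 \to q1): β-rule — branch into \lnot \lnot q1  //  q1.
                  branch 2.1.2.2.1 (add \lnot \lnot q1):
                    ○ open, literals {q1=true, q3=false, q4=false}.
                  branch 2.1.2.2.2 (add q1):
                    ○ open, literals {q1=true, q3=false, q4=false}.
      branch 2.2 (add \lnot (q1 \to \lnot q4), \lnot ((\lnot q1 \lor q3) \to (\lnot q3 \land (\lnot q1 \to q1)))):
        \lnot (q1 \to \lnot q4): α-rule — add q1, \lnot \lnot q4.
        \lnot ((\lnot q1 \lor q3) \to (\lnot q3 \land (\lnot q1 \to q1))): α-rule — add (\lnot q1 \lor q3), \lnot (\lnot q3 \land (\lnot q1 \to q1)).
        (\lnot q1 \lor q3): β-rule — branch into \lnot q1  //  q3.
          branch 2.2.1 (add \lnot q1):
            × closes — contains both q1 and \lnot q1.
          branch 2.2.2 (add q3):
            \lnot (\lnot q3 \land (\lnot q1 \to q1)): β-rule — branch into \lnot \lnot q3  //  \lnot (\lnot q1 \to q1).
              branch 2.2.2.1 (add \lnot \lnot q3):
                ○ open, literals {q1=true, q3=true, q4=true}.
              branch 2.2.2.2 (add \lnot (\lnot q1 \to q1)):
                \lnot (\lnot q1 \to q1): α-rule — add \lnot q1, \lnot q1.
                × closes — contains both q1 and \lnot q1.
6 branches closed, 4 open.
Each open branch fixes some atoms; the unmentioned ones are free. Counting distinct full assignments: branch {q1=true, q3=false, q4=false} (q2) contributes 2 new; branch {q1=true, q3=false, q4=false} (q2) contributes 0 new; branch {q1=true, q3=false, q4=false} (q2) contributes 0 new; branch {q1=true, q3=true, q4=true} (q2) contributes 2 new. Total: 4.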